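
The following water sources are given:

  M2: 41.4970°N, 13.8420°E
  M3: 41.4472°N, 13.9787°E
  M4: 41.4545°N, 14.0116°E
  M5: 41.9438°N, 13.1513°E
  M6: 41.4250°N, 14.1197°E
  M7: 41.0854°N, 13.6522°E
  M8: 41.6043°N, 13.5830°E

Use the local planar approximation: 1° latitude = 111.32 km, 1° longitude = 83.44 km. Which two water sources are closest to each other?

Pairwise distances:
M2–M3: √((-0.0498·111.32)² + (0.1367·83.44)²) = √(30.733009 + 130.102493) = 12.6821 km
M2–M4: √((-0.0425·111.32)² + (0.1696·83.44)²) = √(22.383307 + 200.262801) = 14.9213 km
M2–M5: √((0.4468·111.32)² + (-0.6907·83.44)²) = √(2473.846361 + 3321.448346) = 76.1268 km
M2–M6: √((-0.0720·111.32)² + (0.2777·83.44)²) = √(64.240866 + 536.908588) = 24.5183 km
M2–M7: √((-0.4116·111.32)² + (-0.1898·83.44)²) = √(2099.409352 + 250.807782) = 48.4790 km
M2–M8: √((0.1073·111.32)² + (-0.2590·83.44)²) = √(142.674329 + 467.033592) = 24.6923 km
M3–M4: √((0.0073·111.32)² + (0.0329·83.44)²) = √(0.660377 + 7.535991) = 2.8629 km
M3–M5: √((0.4966·111.32)² + (-0.8274·83.44)²) = √(3056.045569 + 4766.280792) = 88.4439 km
M3–M6: √((-0.0222·111.32)² + (0.1410·83.44)²) = √(6.107343 + 138.416166) = 12.0218 km
M3–M7: √((-0.3618·111.32)² + (-0.3265·83.44)²) = √(1622.122022 + 742.189767) = 48.6242 km
M3–M8: √((0.1571·111.32)² + (-0.3957·83.44)²) = √(305.843155 + 1090.136024) = 37.3628 km
M4–M5: √((0.4893·111.32)² + (-0.8603·83.44)²) = √(2966.858453 + 5152.861110) = 90.1095 km
M4–M6: √((-0.0295·111.32)² + (0.1081·83.44)²) = √(10.784262 + 81.357947) = 9.5991 km
M4–M7: √((-0.3691·111.32)² + (-0.3594·83.44)²) = √(1688.241165 + 899.300296) = 50.8679 km
M4–M8: √((0.1498·111.32)² + (-0.4286·83.44)²) = √(278.080171 + 1278.948109) = 39.4592 km
M5–M6: √((-0.5188·111.32)² + (0.9684·83.44)²) = √(3335.387756 + 6529.172644) = 99.3205 km
M5–M7: √((-0.8584·111.32)² + (0.5009·83.44)²) = √(9131.157067 + 1746.830050) = 104.2976 km
M5–M8: √((-0.3395·111.32)² + (0.4317·83.44)²) = √(1428.321431 + 1297.515899) = 52.2096 km
M6–M7: √((-0.3396·111.32)² + (-0.4675·83.44)²) = √(1429.162981 + 1521.639667) = 54.3213 km
M6–M8: √((0.1793·111.32)² + (-0.5367·83.44)²) = √(398.388666 + 2005.449736) = 49.0290 km
M7–M8: √((0.5189·111.32)² + (-0.0692·83.44)²) = √(3336.673689 + 33.339630) = 58.0518 km
Closest pair: M3–M4 at 2.8629 km.

M3 and M4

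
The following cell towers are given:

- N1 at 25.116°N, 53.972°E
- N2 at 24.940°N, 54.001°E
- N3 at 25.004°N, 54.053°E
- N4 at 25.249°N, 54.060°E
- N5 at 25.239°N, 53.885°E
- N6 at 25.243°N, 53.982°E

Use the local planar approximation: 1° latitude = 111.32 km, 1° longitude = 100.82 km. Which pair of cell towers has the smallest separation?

N4 and N6

Pairwise distances:
N4–N6: √((-0.006·111.32)² + (-0.078·100.82)²) = √(0.44612 + 61.84187) = 7.892 km
N2–N3: √((0.064·111.32)² + (0.052·100.82)²) = √(50.75822 + 27.48527) = 8.846 km
N5–N6: √((0.004·111.32)² + (0.097·100.82)²) = √(0.19827 + 95.63940) = 9.790 km
N1–N6: √((0.127·111.32)² + (0.010·100.82)²) = √(199.87286 + 1.01647) = 14.174 km
N1–N3: √((-0.112·111.32)² + (0.081·100.82)²) = √(155.44703 + 66.69042) = 14.904 km
N1–N5: √((0.123·111.32)² + (-0.087·100.82)²) = √(187.48072 + 76.93641) = 16.261 km
N1–N4: √((0.133·111.32)² + (0.088·100.82)²) = √(219.20461 + 78.71522) = 17.260 km
N4–N5: √((-0.010·111.32)² + (-0.175·100.82)²) = √(1.23921 + 311.29309) = 17.679 km
N1–N2: √((-0.176·111.32)² + (0.029·100.82)²) = √(383.85900 + 8.54849) = 19.809 km
N3–N4: √((0.245·111.32)² + (0.007·100.82)²) = √(743.83835 + 0.49807) = 27.283 km
N3–N6: √((0.239·111.32)² + (-0.071·100.82)²) = √(707.85157 + 51.24011) = 27.552 km
N3–N5: √((0.235·111.32)² + (-0.168·100.82)²) = √(684.35606 + 286.88771) = 31.165 km
N2–N6: √((0.303·111.32)² + (-0.019·100.82)²) = √(1137.71020 + 3.66945) = 33.784 km
N2–N4: √((0.309·111.32)² + (0.059·100.82)²) = √(1183.21415 + 35.38322) = 34.908 km
N2–N5: √((0.299·111.32)² + (-0.116·100.82)²) = √(1107.86992 + 136.77583) = 35.280 km
Closest pair: N4–N6 at 7.892 km.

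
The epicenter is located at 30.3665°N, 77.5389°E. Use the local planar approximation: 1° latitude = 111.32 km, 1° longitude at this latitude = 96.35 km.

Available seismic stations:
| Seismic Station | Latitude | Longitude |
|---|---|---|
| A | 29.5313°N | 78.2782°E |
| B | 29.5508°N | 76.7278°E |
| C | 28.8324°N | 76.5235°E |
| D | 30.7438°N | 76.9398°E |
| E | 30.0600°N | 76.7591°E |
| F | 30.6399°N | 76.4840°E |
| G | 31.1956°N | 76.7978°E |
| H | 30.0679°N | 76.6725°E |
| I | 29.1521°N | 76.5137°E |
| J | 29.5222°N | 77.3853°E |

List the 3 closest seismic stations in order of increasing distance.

Distances from 30.3665°N, 77.5389°E:
A: √((-0.8352·111.32)² + (0.7393·96.35)²) = √(8644.250956 + 5073.934428) = 117.1247 km
B: √((-0.8157·111.32)² + (-0.8111·96.35)²) = √(8245.316292 + 6107.342006) = 119.8026 km
C: √((-1.5341·111.32)² + (-1.0154·96.35)²) = √(29164.446275 + 9571.450466) = 196.8144 km
D: √((0.3773·111.32)² + (-0.5991·96.35)²) = √(1764.087025 + 3331.977631) = 71.3867 km
E: √((-0.3065·111.32)² + (-0.7798·96.35)²) = √(1164.145739 + 5645.077384) = 82.5180 km
F: √((0.2734·111.32)² + (-1.0549·96.35)²) = √(926.282408 + 10330.611337) = 106.0985 km
G: √((0.8291·111.32)² + (-0.7411·96.35)²) = √(8518.443076 + 5098.671883) = 116.6924 km
H: √((-0.2986·111.32)² + (-0.8664·96.35)²) = √(1104.907705 + 6968.516380) = 89.8522 km
I: √((-1.2144·111.32)² + (-1.0252·96.35)²) = √(18275.527132 + 9757.097235) = 167.4295 km
J: √((-0.8443·111.32)² + (-0.1536·96.35)²) = √(8833.645645 + 219.021056) = 95.1455 km
Sorted: D (71.3867 km) < E (82.5180 km) < H (89.8522 km) < J (95.1455 km) < F (106.0985 km) < …

D, E, H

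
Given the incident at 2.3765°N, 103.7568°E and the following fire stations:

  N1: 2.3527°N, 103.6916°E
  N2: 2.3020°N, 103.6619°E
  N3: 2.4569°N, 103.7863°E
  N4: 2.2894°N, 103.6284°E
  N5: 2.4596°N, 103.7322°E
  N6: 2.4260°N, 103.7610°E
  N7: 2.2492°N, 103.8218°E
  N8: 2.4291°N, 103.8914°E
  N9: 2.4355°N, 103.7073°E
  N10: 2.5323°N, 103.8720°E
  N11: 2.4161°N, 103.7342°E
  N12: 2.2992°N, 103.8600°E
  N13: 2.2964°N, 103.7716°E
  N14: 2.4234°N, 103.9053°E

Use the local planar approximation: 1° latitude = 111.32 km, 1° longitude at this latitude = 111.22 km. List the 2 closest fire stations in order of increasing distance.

N11, N6

Distances from 2.3765°N, 103.7568°E:
N1: √((-0.0238·111.32)² + (-0.0652·111.22)²) = √(7.019405 + 52.584890) = 7.7204 km
N2: √((-0.0745·111.32)² + (-0.0949·111.22)²) = √(68.779488 + 111.403339) = 13.4232 km
N3: √((0.0804·111.32)² + (0.0295·111.22)²) = √(80.104791 + 10.764895) = 9.5326 km
N4: √((-0.0871·111.32)² + (-0.1284·111.22)²) = √(94.011873 + 203.936907) = 17.2612 km
N5: √((0.0831·111.32)² + (-0.0246·111.22)²) = √(85.575302 + 7.485762) = 9.6468 km
N6: √((0.0495·111.32)² + (0.0042·111.22)²) = √(30.363847 + 0.218205) = 5.5301 km
N7: √((-0.1273·111.32)² + (0.0650·111.22)²) = √(200.818261 + 52.262778) = 15.9085 km
N8: √((0.0526·111.32)² + (0.1346·111.22)²) = √(34.286084 + 224.107247) = 16.0746 km
N9: √((0.0590·111.32)² + (-0.0495·111.22)²) = √(43.137048 + 30.309319) = 8.5701 km
N10: √((0.1558·111.32)² + (0.1152·111.22)²) = √(300.802403 + 164.161284) = 21.5630 km
N11: √((0.0396·111.32)² + (-0.0226·111.22)²) = √(19.432862 + 6.318044) = 5.0745 km
N12: √((-0.0773·111.32)² + (0.1032·111.22)²) = √(74.046645 + 131.742280) = 14.3453 km
N13: √((-0.0801·111.32)² + (0.0148·111.22)²) = √(79.508110 + 2.709500) = 9.0674 km
N14: √((0.0469·111.32)² + (0.1485·111.22)²) = √(27.257880 + 272.783871) = 17.3217 km
Sorted: N11 (5.0745 km) < N6 (5.5301 km) < N1 (7.7204 km) < N9 (8.5701 km) < …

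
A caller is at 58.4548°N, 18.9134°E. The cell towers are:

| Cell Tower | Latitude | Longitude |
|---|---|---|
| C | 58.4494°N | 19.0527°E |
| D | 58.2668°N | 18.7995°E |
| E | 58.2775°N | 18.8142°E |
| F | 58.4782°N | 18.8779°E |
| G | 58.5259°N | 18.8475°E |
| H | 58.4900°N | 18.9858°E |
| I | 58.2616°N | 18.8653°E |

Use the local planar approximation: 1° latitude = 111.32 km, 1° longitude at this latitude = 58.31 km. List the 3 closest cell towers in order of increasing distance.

F, H, C

Distances from 58.4548°N, 18.9134°E:
C: √((-0.0054·111.32)² + (0.1393·58.31)²) = √(0.361355 + 65.976355) = 8.1448 km
D: √((-0.1880·111.32)² + (-0.1139·58.31)²) = √(437.987881 + 44.109642) = 21.9567 km
E: √((-0.1773·111.32)² + (-0.0992·58.31)²) = √(389.550590 + 33.458728) = 20.5672 km
F: √((0.0234·111.32)² + (-0.0355·58.31)²) = √(6.785441 + 4.284921) = 3.3272 km
G: √((0.0711·111.32)² + (-0.0659·58.31)²) = √(62.644882 + 14.765798) = 8.7983 km
H: √((0.0352·111.32)² + (0.0724·58.31)²) = √(15.354360 + 17.822278) = 5.7599 km
I: √((-0.1932·111.32)² + (-0.0481·58.31)²) = √(462.552081 + 7.866404) = 21.6891 km
Sorted: F (3.3272 km) < H (5.7599 km) < C (8.1448 km) < G (8.7983 km) < E (20.5672 km) < …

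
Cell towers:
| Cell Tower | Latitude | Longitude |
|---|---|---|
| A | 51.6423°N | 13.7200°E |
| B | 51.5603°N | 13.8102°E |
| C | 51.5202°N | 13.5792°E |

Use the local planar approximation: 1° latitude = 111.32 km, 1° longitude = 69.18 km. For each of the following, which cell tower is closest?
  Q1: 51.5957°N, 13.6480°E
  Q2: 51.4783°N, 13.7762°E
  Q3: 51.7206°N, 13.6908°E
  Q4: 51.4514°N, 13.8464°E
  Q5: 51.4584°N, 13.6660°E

Q1→A; Q2→B; Q3→A; Q4→B; Q5→C

Q1 at 51.5957°N, 13.6480°E:
  A: 7.1917 km
  B: 11.8929 km
  C: 9.6588 km
  → nearest: A (7.1917 km)
Q2 at 51.4783°N, 13.7762°E:
  A: 18.6659 km
  B: 9.4264 km
  C: 14.4045 km
  → nearest: B (9.4264 km)
Q3 at 51.7206°N, 13.6908°E:
  A: 8.9474 km
  B: 19.6636 km
  C: 23.6067 km
  → nearest: A (8.9474 km)
Q4 at 51.4514°N, 13.8464°E:
  A: 22.9797 km
  B: 12.3787 km
  C: 20.0087 km
  → nearest: B (12.3787 km)
Q5 at 51.4584°N, 13.6660°E:
  A: 20.8098 km
  B: 15.1060 km
  C: 9.1316 km
  → nearest: C (9.1316 km)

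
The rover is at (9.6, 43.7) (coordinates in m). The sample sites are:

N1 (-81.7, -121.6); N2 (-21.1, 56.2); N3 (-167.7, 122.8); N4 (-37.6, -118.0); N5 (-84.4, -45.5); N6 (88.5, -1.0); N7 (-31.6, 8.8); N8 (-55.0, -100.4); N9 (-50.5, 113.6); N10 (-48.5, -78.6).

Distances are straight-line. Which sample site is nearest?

Distances from (9.6, 43.7):
N1: √((-91.3)² + (-165.3)²) = √(8335.690 + 27324.090) = 188.8 m
N2: √((-30.7)² + (12.5)²) = √(942.490 + 156.250) = 33.1 m
N3: √((-177.3)² + (79.1)²) = √(31435.290 + 6256.810) = 194.1 m
N4: √((-47.2)² + (-161.7)²) = √(2227.840 + 26146.890) = 168.4 m
N5: √((-94.0)² + (-89.2)²) = √(8836.000 + 7956.640) = 129.6 m
N6: √((78.9)² + (-44.7)²) = √(6225.210 + 1998.090) = 90.7 m
N7: √((-41.2)² + (-34.9)²) = √(1697.440 + 1218.010) = 54.0 m
N8: √((-64.6)² + (-144.1)²) = √(4173.160 + 20764.810) = 157.9 m
N9: √((-60.1)² + (69.9)²) = √(3612.010 + 4886.010) = 92.2 m
N10: √((-58.1)² + (-122.3)²) = √(3375.610 + 14957.290) = 135.4 m
Minimum: N2 at 33.1 m.

N2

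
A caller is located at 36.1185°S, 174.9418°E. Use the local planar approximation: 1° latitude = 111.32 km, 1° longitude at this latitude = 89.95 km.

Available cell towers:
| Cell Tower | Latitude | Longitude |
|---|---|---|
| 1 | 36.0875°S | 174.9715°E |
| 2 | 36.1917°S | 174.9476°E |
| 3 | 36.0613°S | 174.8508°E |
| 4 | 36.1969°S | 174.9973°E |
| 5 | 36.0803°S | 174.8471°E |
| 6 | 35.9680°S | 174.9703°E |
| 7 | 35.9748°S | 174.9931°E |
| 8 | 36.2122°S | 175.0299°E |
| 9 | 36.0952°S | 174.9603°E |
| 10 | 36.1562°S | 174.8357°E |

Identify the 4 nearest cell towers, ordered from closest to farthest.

9, 1, 2, 5

Distances from 36.1185°S, 174.9418°E:
1: √((0.0310·111.32)² + (0.0297·89.95)²) = √(11.908849 + 7.136992) = 4.3642 km
2: √((-0.0732·111.32)² + (0.0058·89.95)²) = √(66.400073 + 0.272181) = 8.1653 km
3: √((0.0572·111.32)² + (-0.0910·89.95)²) = √(40.545107 + 67.001592) = 10.3705 km
4: √((-0.0784·111.32)² + (0.0555·89.95)²) = √(76.169047 + 24.922310) = 10.0544 km
5: √((0.0382·111.32)² + (-0.0947·89.95)²) = √(18.083110 + 72.560839) = 9.5207 km
6: √((0.1505·111.32)² + (0.0285·89.95)²) = √(280.685123 + 6.571917) = 16.9487 km
7: √((0.1437·111.32)² + (0.0513·89.95)²) = √(255.893899 + 21.293010) = 16.6489 km
8: √((-0.0937·111.32)² + (0.0881·89.95)²) = √(108.799169 + 62.799206) = 13.0996 km
9: √((0.0233·111.32)² + (0.0185·89.95)²) = √(6.727570 + 2.769146) = 3.0817 km
10: √((-0.0377·111.32)² + (-0.1061·89.95)²) = √(17.612828 + 91.082114) = 10.4257 km
Sorted: 9 (3.0817 km) < 1 (4.3642 km) < 2 (8.1653 km) < 5 (9.5207 km) < 4 (10.0544 km) < 3 (10.3705 km) < …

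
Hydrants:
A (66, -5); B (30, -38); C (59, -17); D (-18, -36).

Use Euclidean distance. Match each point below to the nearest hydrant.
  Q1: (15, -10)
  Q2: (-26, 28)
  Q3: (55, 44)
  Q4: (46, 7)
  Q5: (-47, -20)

Q1→B; Q2→D; Q3→A; Q4→A; Q5→D

Q1 at (15, -10):
  A: √((51)² + (5)²) = √(2601.000 + 25.000) = 51.2
  B: √((15)² + (-28)²) = √(225.000 + 784.000) = 31.8
  C: √((44)² + (-7)²) = √(1936.000 + 49.000) = 44.6
  D: √((-33)² + (-26)²) = √(1089.000 + 676.000) = 42.0
  → nearest: B (31.8)
Q2 at (-26, 28):
  A: √((92)² + (-33)²) = √(8464.000 + 1089.000) = 97.7
  B: √((56)² + (-66)²) = √(3136.000 + 4356.000) = 86.6
  C: √((85)² + (-45)²) = √(7225.000 + 2025.000) = 96.2
  D: √((8)² + (-64)²) = √(64.000 + 4096.000) = 64.5
  → nearest: D (64.5)
Q3 at (55, 44):
  A: √((11)² + (-49)²) = √(121.000 + 2401.000) = 50.2
  B: √((-25)² + (-82)²) = √(625.000 + 6724.000) = 85.7
  C: √((4)² + (-61)²) = √(16.000 + 3721.000) = 61.1
  D: √((-73)² + (-80)²) = √(5329.000 + 6400.000) = 108.3
  → nearest: A (50.2)
Q4 at (46, 7):
  A: √((20)² + (-12)²) = √(400.000 + 144.000) = 23.3
  B: √((-16)² + (-45)²) = √(256.000 + 2025.000) = 47.8
  C: √((13)² + (-24)²) = √(169.000 + 576.000) = 27.3
  D: √((-64)² + (-43)²) = √(4096.000 + 1849.000) = 77.1
  → nearest: A (23.3)
Q5 at (-47, -20):
  A: √((113)² + (15)²) = √(12769.000 + 225.000) = 114.0
  B: √((77)² + (-18)²) = √(5929.000 + 324.000) = 79.1
  C: √((106)² + (3)²) = √(11236.000 + 9.000) = 106.0
  D: √((29)² + (-16)²) = √(841.000 + 256.000) = 33.1
  → nearest: D (33.1)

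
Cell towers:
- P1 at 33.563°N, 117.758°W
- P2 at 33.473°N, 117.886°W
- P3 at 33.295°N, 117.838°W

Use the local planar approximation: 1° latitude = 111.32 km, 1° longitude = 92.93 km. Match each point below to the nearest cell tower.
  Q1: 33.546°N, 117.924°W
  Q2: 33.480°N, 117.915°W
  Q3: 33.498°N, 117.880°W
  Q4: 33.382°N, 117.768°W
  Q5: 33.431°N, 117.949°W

Q1 at 33.546°N, 117.924°W:
  P1: 15.542 km
  P2: 8.860 km
  P3: 29.062 km
  → nearest: P2 (8.860 km)
Q2 at 33.480°N, 117.915°W:
  P1: 17.270 km
  P2: 2.805 km
  P3: 21.802 km
  → nearest: P2 (2.805 km)
Q3 at 33.498°N, 117.880°W:
  P1: 13.450 km
  P2: 2.838 km
  P3: 22.933 km
  → nearest: P2 (2.838 km)
Q4 at 33.382°N, 117.768°W:
  P1: 20.170 km
  P2: 14.929 km
  P3: 11.667 km
  → nearest: P3 (11.667 km)
Q5 at 33.431°N, 117.949°W:
  P1: 23.043 km
  P2: 7.492 km
  P3: 18.320 km
  → nearest: P2 (7.492 km)

Q1→P2; Q2→P2; Q3→P2; Q4→P3; Q5→P2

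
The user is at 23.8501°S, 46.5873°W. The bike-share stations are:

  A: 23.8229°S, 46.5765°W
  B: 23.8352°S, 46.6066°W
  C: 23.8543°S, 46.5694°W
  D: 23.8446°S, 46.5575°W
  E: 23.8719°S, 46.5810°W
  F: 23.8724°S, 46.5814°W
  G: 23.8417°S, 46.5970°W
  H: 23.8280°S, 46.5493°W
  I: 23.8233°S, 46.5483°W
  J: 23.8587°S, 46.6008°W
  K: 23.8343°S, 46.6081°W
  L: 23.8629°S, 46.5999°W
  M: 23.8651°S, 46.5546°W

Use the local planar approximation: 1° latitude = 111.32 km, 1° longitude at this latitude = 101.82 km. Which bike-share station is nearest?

Distances from 23.8501°S, 46.5873°W:
A: √((0.0272·111.32)² + (0.0108·101.82)²) = √(9.168203 + 1.209243) = 3.2214 km
B: √((0.0149·111.32)² + (-0.0193·101.82)²) = √(2.751180 + 3.861720) = 2.5716 km
C: √((-0.0042·111.32)² + (0.0179·101.82)²) = √(0.218597 + 3.321791) = 1.8816 km
D: √((0.0055·111.32)² + (0.0298·101.82)²) = √(0.374862 + 9.206588) = 3.0954 km
E: √((-0.0218·111.32)² + (0.0063·101.82)²) = √(5.889242 + 0.411479) = 2.5101 km
F: √((-0.0223·111.32)² + (0.0059·101.82)²) = √(6.162488 + 0.360886) = 2.5541 km
G: √((0.0084·111.32)² + (-0.0097·101.82)²) = √(0.874390 + 0.975460) = 1.3601 km
H: √((0.0221·111.32)² + (0.0380·101.82)²) = √(6.052446 + 14.970399) = 4.5851 km
I: √((0.0268·111.32)² + (0.0390·101.82)²) = √(8.900532 + 15.768682) = 4.9668 km
J: √((-0.0086·111.32)² + (-0.0135·101.82)²) = √(0.916523 + 1.889443) = 1.6751 km
K: √((0.0158·111.32)² + (-0.0208·101.82)²) = √(3.093574 + 4.485314) = 2.7530 km
L: √((-0.0128·111.32)² + (-0.0126·101.82)²) = √(2.030329 + 1.645915) = 1.9174 km
M: √((-0.0150·111.32)² + (0.0327·101.82)²) = √(2.788232 + 11.085663) = 3.7248 km
Minimum: G at 1.3601 km.

G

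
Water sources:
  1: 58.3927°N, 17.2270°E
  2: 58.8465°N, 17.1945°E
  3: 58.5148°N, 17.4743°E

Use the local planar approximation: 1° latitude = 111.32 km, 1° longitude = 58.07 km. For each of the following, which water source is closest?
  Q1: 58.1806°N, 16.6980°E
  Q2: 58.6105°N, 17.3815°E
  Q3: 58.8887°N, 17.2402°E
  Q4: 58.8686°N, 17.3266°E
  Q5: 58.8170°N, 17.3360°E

Q1→1; Q2→3; Q3→2; Q4→2; Q5→2

Q1 at 58.1806°N, 16.6980°E:
  1: 38.7445 km
  2: 79.5376 km
  3: 58.4488 km
  → nearest: 1 (38.7445 km)
Q2 at 58.6105°N, 17.3815°E:
  1: 25.8522 km
  2: 28.4273 km
  3: 11.9387 km
  → nearest: 3 (11.9387 km)
Q3 at 58.8887°N, 17.2402°E:
  1: 55.2200 km
  2: 5.3955 km
  3: 43.7863 km
  → nearest: 2 (5.3955 km)
Q4 at 58.8686°N, 17.3266°E:
  1: 53.2920 km
  2: 8.0559 km
  3: 40.3081 km
  → nearest: 2 (8.0559 km)
Q5 at 58.8170°N, 17.3360°E:
  1: 47.6553 km
  2: 8.8488 km
  3: 34.5862 km
  → nearest: 2 (8.8488 km)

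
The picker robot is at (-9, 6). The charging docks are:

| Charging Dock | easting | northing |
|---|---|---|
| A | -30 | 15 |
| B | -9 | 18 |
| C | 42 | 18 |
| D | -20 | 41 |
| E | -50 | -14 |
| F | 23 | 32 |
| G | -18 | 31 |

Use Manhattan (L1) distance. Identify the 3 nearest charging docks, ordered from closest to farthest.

Distances from (-9, 6):
A: |-21| + |9| = 21 + 9 = 30
B: |0| + |12| = 0 + 12 = 12
C: |51| + |12| = 51 + 12 = 63
D: |-11| + |35| = 11 + 35 = 46
E: |-41| + |-20| = 41 + 20 = 61
F: |32| + |26| = 32 + 26 = 58
G: |-9| + |25| = 9 + 25 = 34
Sorted: B (12) < A (30) < G (34) < D (46) < F (58) < …

B, A, G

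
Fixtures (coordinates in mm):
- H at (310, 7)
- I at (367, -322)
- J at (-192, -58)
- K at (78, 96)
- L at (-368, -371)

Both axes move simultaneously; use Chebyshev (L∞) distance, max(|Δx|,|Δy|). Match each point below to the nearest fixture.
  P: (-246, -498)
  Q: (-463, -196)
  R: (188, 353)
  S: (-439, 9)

P→L; Q→L; R→K; S→J

P at (-246, -498):
  H: max(|556|, |505|) = 556 mm
  I: max(|613|, |176|) = 613 mm
  J: max(|54|, |440|) = 440 mm
  K: max(|324|, |594|) = 594 mm
  L: max(|-122|, |127|) = 127 mm
  → nearest: L (127 mm)
Q at (-463, -196):
  H: max(|773|, |203|) = 773 mm
  I: max(|830|, |-126|) = 830 mm
  J: max(|271|, |138|) = 271 mm
  K: max(|541|, |292|) = 541 mm
  L: max(|95|, |-175|) = 175 mm
  → nearest: L (175 mm)
R at (188, 353):
  H: max(|122|, |-346|) = 346 mm
  I: max(|179|, |-675|) = 675 mm
  J: max(|-380|, |-411|) = 411 mm
  K: max(|-110|, |-257|) = 257 mm
  L: max(|-556|, |-724|) = 724 mm
  → nearest: K (257 mm)
S at (-439, 9):
  H: max(|749|, |-2|) = 749 mm
  I: max(|806|, |-331|) = 806 mm
  J: max(|247|, |-67|) = 247 mm
  K: max(|517|, |87|) = 517 mm
  L: max(|71|, |-380|) = 380 mm
  → nearest: J (247 mm)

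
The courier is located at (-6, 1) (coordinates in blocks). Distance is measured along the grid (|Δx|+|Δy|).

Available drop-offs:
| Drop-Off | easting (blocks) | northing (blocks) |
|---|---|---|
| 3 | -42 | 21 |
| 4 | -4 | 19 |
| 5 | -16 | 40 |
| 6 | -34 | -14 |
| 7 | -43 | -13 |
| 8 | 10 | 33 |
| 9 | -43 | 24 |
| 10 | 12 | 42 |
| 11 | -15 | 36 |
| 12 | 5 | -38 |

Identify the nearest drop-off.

Distances from (-6, 1):
3: |-36| + |20| = 36 + 20 = 56 blocks
4: |2| + |18| = 2 + 18 = 20 blocks
5: |-10| + |39| = 10 + 39 = 49 blocks
6: |-28| + |-15| = 28 + 15 = 43 blocks
7: |-37| + |-14| = 37 + 14 = 51 blocks
8: |16| + |32| = 16 + 32 = 48 blocks
9: |-37| + |23| = 37 + 23 = 60 blocks
10: |18| + |41| = 18 + 41 = 59 blocks
11: |-9| + |35| = 9 + 35 = 44 blocks
12: |11| + |-39| = 11 + 39 = 50 blocks
Minimum: 4 at 20 blocks.

4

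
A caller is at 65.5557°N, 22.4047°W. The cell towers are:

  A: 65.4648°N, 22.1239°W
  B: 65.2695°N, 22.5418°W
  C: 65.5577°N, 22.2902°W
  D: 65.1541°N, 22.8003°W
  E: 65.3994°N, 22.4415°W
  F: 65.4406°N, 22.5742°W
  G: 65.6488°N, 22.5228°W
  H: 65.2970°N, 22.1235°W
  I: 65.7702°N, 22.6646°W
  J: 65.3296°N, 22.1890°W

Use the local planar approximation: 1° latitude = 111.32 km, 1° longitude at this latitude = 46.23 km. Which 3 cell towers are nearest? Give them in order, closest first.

C, G, F

Distances from 65.5557°N, 22.4047°W:
A: √((-0.0909·111.32)² + (0.2808·46.23)²) = √(102.393918 + 168.516331) = 16.4594 km
B: √((-0.2862·111.32)² + (-0.1371·46.23)²) = √(1015.045837 + 40.171930) = 32.4841 km
C: √((0.0020·111.32)² + (0.1145·46.23)²) = √(0.049569 + 28.019395) = 5.2980 km
D: √((-0.4016·111.32)² + (-0.3956·46.23)²) = √(1998.636450 + 334.472451) = 48.3023 km
E: √((-0.1563·111.32)² + (-0.0368·46.23)²) = √(302.736197 + 2.894299) = 17.4823 km
F: √((-0.1151·111.32)² + (-0.1695·46.23)²) = √(164.171226 + 61.402661) = 15.0191 km
G: √((0.0931·111.32)² + (-0.1181·46.23)²) = √(107.410257 + 29.809012) = 11.7141 km
H: √((-0.2587·111.32)² + (0.2812·46.23)²) = √(829.352681 + 168.996776) = 31.5967 km
I: √((0.2145·111.32)² + (-0.2599·46.23)²) = √(570.165570 + 144.364478) = 26.7307 km
J: √((-0.2261·111.32)² + (0.2157·46.23)²) = √(633.501314 + 99.437015) = 27.0728 km
Sorted: C (5.2980 km) < G (11.7141 km) < F (15.0191 km) < A (16.4594 km) < E (17.4823 km) < …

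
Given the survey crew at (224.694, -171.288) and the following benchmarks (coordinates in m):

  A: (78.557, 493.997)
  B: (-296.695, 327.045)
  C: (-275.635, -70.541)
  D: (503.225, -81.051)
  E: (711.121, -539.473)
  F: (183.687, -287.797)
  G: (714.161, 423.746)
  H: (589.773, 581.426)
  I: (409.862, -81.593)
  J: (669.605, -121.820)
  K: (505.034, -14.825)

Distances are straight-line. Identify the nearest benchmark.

Distances from (224.694, -171.288):
A: √((-146.137)² + (665.285)²) = √(21356.02277 + 442604.13123) = 681.146 m
B: √((-521.389)² + (498.333)²) = √(271846.48932 + 248335.77889) = 721.237 m
C: √((-500.329)² + (100.747)²) = √(250329.10824 + 10149.95801) = 510.371 m
D: √((278.531)² + (90.237)²) = √(77579.51796 + 8142.71617) = 292.784 m
E: √((486.427)² + (-368.185)²) = √(236611.22633 + 135560.19422) = 610.059 m
F: √((-41.007)² + (-116.509)²) = √(1681.57405 + 13574.34708) = 123.515 m
G: √((489.467)² + (595.034)²) = √(239577.94409 + 354065.46116) = 770.483 m
H: √((365.079)² + (752.714)²) = √(133282.67624 + 566578.36580) = 836.577 m
I: √((185.168)² + (89.695)²) = √(34287.18822 + 8045.19303) = 205.748 m
J: √((444.911)² + (49.468)²) = √(197945.79792 + 2447.08302) = 447.653 m
K: √((280.340)² + (156.463)²) = √(78590.51560 + 24480.67037) = 321.047 m
Minimum: F at 123.515 m.

F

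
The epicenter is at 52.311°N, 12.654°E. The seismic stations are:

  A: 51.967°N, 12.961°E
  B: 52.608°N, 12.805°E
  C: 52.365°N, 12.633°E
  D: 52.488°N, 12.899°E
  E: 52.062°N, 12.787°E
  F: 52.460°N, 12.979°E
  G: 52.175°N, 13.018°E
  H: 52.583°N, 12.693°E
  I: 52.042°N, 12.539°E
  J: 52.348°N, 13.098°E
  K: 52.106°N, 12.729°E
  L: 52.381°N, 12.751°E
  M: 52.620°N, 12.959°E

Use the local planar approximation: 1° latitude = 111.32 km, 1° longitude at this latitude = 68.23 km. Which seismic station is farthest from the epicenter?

Distances from 52.311°N, 12.654°E:
A: 43.649 km
B: 34.630 km
C: 6.180 km
D: 25.839 km
E: 29.166 km
F: 27.692 km
G: 29.086 km
H: 30.396 km
I: 30.956 km
J: 30.573 km
K: 23.387 km
L: 10.224 km
M: 40.203 km
Maximum: A at 43.649 km.

A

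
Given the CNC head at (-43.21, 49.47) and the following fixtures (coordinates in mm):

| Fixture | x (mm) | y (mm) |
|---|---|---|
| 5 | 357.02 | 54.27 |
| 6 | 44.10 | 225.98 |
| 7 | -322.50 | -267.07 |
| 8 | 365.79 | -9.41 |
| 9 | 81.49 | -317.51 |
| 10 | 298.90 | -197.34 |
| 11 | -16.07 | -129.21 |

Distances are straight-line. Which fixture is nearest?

11

Distances from (-43.21, 49.47):
5: 400.26 mm
6: 196.92 mm
7: 422.14 mm
8: 413.22 mm
9: 387.59 mm
10: 421.85 mm
11: 180.73 mm
Minimum: 11 at 180.73 mm.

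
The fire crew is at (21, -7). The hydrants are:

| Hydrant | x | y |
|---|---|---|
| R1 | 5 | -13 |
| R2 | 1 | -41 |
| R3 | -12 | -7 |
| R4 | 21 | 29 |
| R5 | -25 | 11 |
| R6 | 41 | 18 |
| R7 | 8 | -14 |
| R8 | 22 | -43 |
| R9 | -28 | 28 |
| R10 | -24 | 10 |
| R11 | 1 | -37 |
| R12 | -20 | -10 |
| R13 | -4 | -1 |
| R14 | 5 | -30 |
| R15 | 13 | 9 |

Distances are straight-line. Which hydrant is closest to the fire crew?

R7

Distances from (21, -7):
R1: 17.09
R2: 39.45
R3: 33.00
R4: 36.00
R5: 49.40
R6: 32.02
R7: 14.76
R8: 36.01
R9: 60.22
R10: 48.10
R11: 36.06
R12: 41.11
R13: 25.71
R14: 28.02
R15: 17.89
Minimum: R7 at 14.76.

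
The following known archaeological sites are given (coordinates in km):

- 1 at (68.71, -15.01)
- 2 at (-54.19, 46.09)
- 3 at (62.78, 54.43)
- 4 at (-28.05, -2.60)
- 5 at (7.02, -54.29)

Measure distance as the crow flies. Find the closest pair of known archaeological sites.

Pairwise distances:
1–2: 137.25 km
1–3: 69.69 km
1–4: 97.55 km
1–5: 73.13 km
2–3: 117.27 km
2–4: 55.26 km
2–5: 117.57 km
3–4: 107.25 km
3–5: 122.19 km
4–5: 62.46 km
Closest pair: 2–4 at 55.26 km.

2 and 4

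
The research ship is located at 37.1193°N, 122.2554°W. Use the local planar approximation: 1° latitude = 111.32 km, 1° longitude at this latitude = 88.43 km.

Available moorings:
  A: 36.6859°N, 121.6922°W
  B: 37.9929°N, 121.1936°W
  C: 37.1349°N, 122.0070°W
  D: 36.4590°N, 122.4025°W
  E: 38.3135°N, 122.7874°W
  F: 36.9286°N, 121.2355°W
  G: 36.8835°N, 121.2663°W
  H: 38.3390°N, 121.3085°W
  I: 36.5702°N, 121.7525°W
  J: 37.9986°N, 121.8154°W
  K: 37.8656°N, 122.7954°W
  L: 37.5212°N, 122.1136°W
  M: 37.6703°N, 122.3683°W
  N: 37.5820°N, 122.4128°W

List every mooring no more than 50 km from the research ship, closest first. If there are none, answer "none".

Distances from 37.1193°N, 122.2554°W:
A: 69.3405 km
B: 135.1801 km
C: 22.0346 km
D: 74.6467 km
E: 141.0171 km
F: 92.6545 km
G: 91.3200 km
H: 159.5207 km
I: 75.5915 km
J: 105.3335 km
K: 95.8240 km
L: 46.4635 km
M: 62.1445 km
N: 53.3553 km
Threshold 50 km: C (22.0346 km), L (46.4635 km) are within range.

C, L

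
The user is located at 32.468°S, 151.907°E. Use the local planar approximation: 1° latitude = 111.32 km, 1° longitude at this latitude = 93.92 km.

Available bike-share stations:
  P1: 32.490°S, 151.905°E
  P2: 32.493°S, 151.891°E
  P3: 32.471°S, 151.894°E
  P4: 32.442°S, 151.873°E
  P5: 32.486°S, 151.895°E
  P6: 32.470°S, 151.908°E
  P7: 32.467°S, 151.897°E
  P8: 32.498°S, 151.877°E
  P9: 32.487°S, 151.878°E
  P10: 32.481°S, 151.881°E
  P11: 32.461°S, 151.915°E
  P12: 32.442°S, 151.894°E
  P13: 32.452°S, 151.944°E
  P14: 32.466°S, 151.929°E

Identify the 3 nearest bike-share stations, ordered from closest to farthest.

Distances from 32.468°S, 151.907°E:
P1: 2.456 km
P2: 3.163 km
P3: 1.266 km
P4: 4.310 km
P5: 2.299 km
P6: 0.242 km
P7: 0.946 km
P8: 4.369 km
P9: 3.448 km
P10: 2.839 km
P11: 1.082 km
P12: 3.141 km
P13: 3.905 km
P14: 2.078 km
Sorted: P6 (0.242 km) < P7 (0.946 km) < P11 (1.082 km) < P3 (1.266 km) < P14 (2.078 km) < …

P6, P7, P11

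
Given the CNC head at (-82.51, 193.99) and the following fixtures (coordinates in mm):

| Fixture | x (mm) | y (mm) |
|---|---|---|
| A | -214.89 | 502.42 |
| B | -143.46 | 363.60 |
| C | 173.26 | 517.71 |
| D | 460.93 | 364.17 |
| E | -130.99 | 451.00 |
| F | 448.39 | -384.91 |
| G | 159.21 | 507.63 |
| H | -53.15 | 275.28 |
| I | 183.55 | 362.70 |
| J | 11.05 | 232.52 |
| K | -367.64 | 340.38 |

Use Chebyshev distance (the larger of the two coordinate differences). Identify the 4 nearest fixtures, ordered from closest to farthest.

H, J, B, E

Distances from (-82.51, 193.99):
A: max(|-132.38|, |308.43|) = 308.43 mm
B: max(|-60.95|, |169.61|) = 169.61 mm
C: max(|255.77|, |323.72|) = 323.72 mm
D: max(|543.44|, |170.18|) = 543.44 mm
E: max(|-48.48|, |257.01|) = 257.01 mm
F: max(|530.90|, |-578.90|) = 578.90 mm
G: max(|241.72|, |313.64|) = 313.64 mm
H: max(|29.36|, |81.29|) = 81.29 mm
I: max(|266.06|, |168.71|) = 266.06 mm
J: max(|93.56|, |38.53|) = 93.56 mm
K: max(|-285.13|, |146.39|) = 285.13 mm
Sorted: H (81.29 mm) < J (93.56 mm) < B (169.61 mm) < E (257.01 mm) < I (266.06 mm) < K (285.13 mm) < …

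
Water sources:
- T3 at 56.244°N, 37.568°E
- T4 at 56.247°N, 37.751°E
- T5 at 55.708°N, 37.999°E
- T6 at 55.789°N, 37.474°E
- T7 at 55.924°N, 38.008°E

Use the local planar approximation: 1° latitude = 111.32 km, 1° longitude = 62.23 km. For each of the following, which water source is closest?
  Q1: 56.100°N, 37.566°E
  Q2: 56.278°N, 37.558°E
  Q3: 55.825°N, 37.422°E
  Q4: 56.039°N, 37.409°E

Q1→T3; Q2→T3; Q3→T6; Q4→T3

Q1 at 56.100°N, 37.566°E:
  T3: 16.031 km
  T4: 20.008 km
  T5: 51.286 km
  T6: 35.091 km
  T7: 33.770 km
  → nearest: T3 (16.031 km)
Q2 at 56.278°N, 37.558°E:
  T3: 3.836 km
  T4: 12.496 km
  T5: 69.133 km
  T6: 54.686 km
  T7: 48.344 km
  → nearest: T3 (3.836 km)
Q3 at 55.825°N, 37.422°E:
  T3: 47.520 km
  T4: 51.245 km
  T5: 38.196 km
  T6: 5.151 km
  T7: 38.096 km
  → nearest: T6 (5.151 km)
Q4 at 56.039°N, 37.409°E:
  T3: 24.873 km
  T4: 31.450 km
  T5: 52.017 km
  T6: 28.122 km
  T7: 39.413 km
  → nearest: T3 (24.873 km)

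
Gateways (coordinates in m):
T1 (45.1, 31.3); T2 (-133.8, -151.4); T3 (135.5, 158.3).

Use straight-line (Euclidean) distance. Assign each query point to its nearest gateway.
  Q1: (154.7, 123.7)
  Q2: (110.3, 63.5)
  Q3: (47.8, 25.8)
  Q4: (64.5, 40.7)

Q1 at (154.7, 123.7):
  T1: √((-109.6)² + (-92.4)²) = √(12012.160 + 8537.760) = 143.4 m
  T2: √((-288.5)² + (-275.1)²) = √(83232.250 + 75680.010) = 398.6 m
  T3: √((-19.2)² + (34.6)²) = √(368.640 + 1197.160) = 39.6 m
  → nearest: T3 (39.6 m)
Q2 at (110.3, 63.5):
  T1: √((-65.2)² + (-32.2)²) = √(4251.040 + 1036.840) = 72.7 m
  T2: √((-244.1)² + (-214.9)²) = √(59584.810 + 46182.010) = 325.2 m
  T3: √((25.2)² + (94.8)²) = √(635.040 + 8987.040) = 98.1 m
  → nearest: T1 (72.7 m)
Q3 at (47.8, 25.8):
  T1: √((-2.7)² + (5.5)²) = √(7.290 + 30.250) = 6.1 m
  T2: √((-181.6)² + (-177.2)²) = √(32978.560 + 31399.840) = 253.7 m
  T3: √((87.7)² + (132.5)²) = √(7691.290 + 17556.250) = 158.9 m
  → nearest: T1 (6.1 m)
Q4 at (64.5, 40.7):
  T1: √((-19.4)² + (-9.4)²) = √(376.360 + 88.360) = 21.6 m
  T2: √((-198.3)² + (-192.1)²) = √(39322.890 + 36902.410) = 276.1 m
  T3: √((71.0)² + (117.6)²) = √(5041.000 + 13829.760) = 137.4 m
  → nearest: T1 (21.6 m)

Q1→T3; Q2→T1; Q3→T1; Q4→T1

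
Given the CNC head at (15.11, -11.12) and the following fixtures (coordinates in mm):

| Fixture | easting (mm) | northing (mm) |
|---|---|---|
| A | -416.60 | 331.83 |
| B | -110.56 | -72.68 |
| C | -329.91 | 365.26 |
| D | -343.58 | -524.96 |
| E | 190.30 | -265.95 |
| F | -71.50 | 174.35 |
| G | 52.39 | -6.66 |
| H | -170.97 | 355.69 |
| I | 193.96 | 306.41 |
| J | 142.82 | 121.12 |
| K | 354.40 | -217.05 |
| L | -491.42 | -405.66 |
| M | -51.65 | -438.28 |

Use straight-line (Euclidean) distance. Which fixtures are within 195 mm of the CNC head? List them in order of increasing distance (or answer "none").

Distances from (15.11, -11.12):
A: 551.35 mm
B: 139.94 mm
C: 510.59 mm
D: 626.65 mm
E: 309.24 mm
F: 204.70 mm
G: 37.55 mm
H: 411.31 mm
I: 364.43 mm
J: 183.84 mm
K: 396.89 mm
L: 642.05 mm
M: 432.35 mm
Threshold 195 mm: G (37.55 mm), B (139.94 mm), J (183.84 mm) are within range.

G, B, J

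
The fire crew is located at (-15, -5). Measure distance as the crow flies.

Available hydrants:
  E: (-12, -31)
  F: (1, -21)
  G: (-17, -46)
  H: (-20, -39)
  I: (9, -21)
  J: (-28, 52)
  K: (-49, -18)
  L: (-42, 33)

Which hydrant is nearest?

F

Distances from (-15, -5):
E: √((3)² + (-26)²) = √(9.000 + 676.000) = 26.2
F: √((16)² + (-16)²) = √(256.000 + 256.000) = 22.6
G: √((-2)² + (-41)²) = √(4.000 + 1681.000) = 41.0
H: √((-5)² + (-34)²) = √(25.000 + 1156.000) = 34.4
I: √((24)² + (-16)²) = √(576.000 + 256.000) = 28.8
J: √((-13)² + (57)²) = √(169.000 + 3249.000) = 58.5
K: √((-34)² + (-13)²) = √(1156.000 + 169.000) = 36.4
L: √((-27)² + (38)²) = √(729.000 + 1444.000) = 46.6
Minimum: F at 22.6.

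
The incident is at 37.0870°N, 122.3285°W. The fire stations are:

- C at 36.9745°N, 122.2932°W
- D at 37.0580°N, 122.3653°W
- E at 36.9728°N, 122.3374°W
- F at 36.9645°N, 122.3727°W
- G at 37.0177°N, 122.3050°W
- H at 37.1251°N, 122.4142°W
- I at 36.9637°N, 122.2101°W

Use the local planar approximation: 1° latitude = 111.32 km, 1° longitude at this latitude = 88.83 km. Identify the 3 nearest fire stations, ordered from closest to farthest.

Distances from 37.0870°N, 122.3285°W:
C: 12.9101 km
D: 4.5943 km
E: 12.7373 km
F: 14.1907 km
G: 7.9919 km
H: 8.7145 km
I: 17.2920 km
Sorted: D (4.5943 km) < G (7.9919 km) < H (8.7145 km) < E (12.7373 km) < C (12.9101 km) < …

D, G, H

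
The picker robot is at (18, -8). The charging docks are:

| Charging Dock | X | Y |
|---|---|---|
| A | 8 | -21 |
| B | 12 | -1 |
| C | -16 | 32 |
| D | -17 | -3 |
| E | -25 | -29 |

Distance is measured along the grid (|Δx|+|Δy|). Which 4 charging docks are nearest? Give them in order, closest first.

B, A, D, E

Distances from (18, -8):
A: 23
B: 13
C: 74
D: 40
E: 64
Sorted: B (13) < A (23) < D (40) < E (64) < C (74)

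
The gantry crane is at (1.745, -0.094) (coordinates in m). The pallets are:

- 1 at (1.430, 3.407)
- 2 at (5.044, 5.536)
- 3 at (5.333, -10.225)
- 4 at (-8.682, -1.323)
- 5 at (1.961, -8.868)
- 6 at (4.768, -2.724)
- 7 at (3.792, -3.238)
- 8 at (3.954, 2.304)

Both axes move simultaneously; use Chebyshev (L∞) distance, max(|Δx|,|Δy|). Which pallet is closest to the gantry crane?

Distances from (1.745, -0.094):
1: max(|-0.315|, |3.501|) = 3.501 m
2: max(|3.299|, |5.630|) = 5.630 m
3: max(|3.588|, |-10.131|) = 10.131 m
4: max(|-10.427|, |-1.229|) = 10.427 m
5: max(|0.216|, |-8.774|) = 8.774 m
6: max(|3.023|, |-2.630|) = 3.023 m
7: max(|2.047|, |-3.144|) = 3.144 m
8: max(|2.209|, |2.398|) = 2.398 m
Minimum: 8 at 2.398 m.

8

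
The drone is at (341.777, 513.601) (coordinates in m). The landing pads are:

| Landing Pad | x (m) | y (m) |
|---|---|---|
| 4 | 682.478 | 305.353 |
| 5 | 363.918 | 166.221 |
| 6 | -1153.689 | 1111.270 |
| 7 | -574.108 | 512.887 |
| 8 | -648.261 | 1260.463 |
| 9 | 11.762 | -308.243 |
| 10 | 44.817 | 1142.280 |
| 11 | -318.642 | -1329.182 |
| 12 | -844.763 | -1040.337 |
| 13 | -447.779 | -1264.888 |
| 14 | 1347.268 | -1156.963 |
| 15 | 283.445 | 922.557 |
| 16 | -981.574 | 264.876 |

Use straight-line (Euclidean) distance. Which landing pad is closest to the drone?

Distances from (341.777, 513.601):
4: 399.305 m
5: 348.085 m
6: 1610.474 m
7: 915.885 m
8: 1240.152 m
9: 885.628 m
10: 695.286 m
11: 1957.550 m
12: 1955.147 m
13: 1945.873 m
14: 1949.820 m
15: 413.095 m
16: 1346.522 m
Minimum: 5 at 348.085 m.

5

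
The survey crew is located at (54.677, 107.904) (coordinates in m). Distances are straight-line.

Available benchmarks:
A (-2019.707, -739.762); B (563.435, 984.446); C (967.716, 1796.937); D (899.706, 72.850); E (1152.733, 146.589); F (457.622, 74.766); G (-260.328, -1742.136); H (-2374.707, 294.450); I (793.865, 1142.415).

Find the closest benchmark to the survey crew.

F

Distances from (54.677, 107.904):
A: 2240.894 m
B: 1013.489 m
C: 1920.019 m
D: 845.756 m
E: 1098.737 m
F: 404.305 m
G: 1876.666 m
H: 2436.536 m
I: 1271.461 m
Minimum: F at 404.305 m.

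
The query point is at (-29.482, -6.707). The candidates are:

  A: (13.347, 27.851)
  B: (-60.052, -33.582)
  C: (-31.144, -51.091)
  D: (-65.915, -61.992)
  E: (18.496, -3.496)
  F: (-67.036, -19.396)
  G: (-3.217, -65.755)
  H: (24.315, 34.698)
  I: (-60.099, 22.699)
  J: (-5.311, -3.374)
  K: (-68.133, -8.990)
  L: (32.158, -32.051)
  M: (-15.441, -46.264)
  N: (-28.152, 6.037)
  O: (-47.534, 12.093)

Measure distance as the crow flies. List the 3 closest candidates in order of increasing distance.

N, J, O

Distances from (-29.482, -6.707):
A: √((42.829)² + (34.558)²) = √(1834.32324 + 1194.25536) = 55.033
B: √((-30.570)² + (-26.875)²) = √(934.52490 + 722.26562) = 40.704
C: √((-1.662)² + (-44.384)²) = √(2.76224 + 1969.93946) = 44.415
D: √((-36.433)² + (-55.285)²) = √(1327.36349 + 3056.43122) = 66.210
E: √((47.978)² + (3.211)²) = √(2301.88848 + 10.31052) = 48.085
F: √((-37.554)² + (-12.689)²) = √(1410.30292 + 161.01072) = 39.640
G: √((26.265)² + (-59.048)²) = √(689.85023 + 3486.66630) = 64.626
H: √((53.797)² + (41.405)²) = √(2894.11721 + 1714.37403) = 67.886
I: √((-30.617)² + (29.406)²) = √(937.40069 + 864.71284) = 42.451
J: √((24.171)² + (3.333)²) = √(584.23724 + 11.10889) = 24.400
K: √((-38.651)² + (-2.283)²) = √(1493.89980 + 5.21209) = 38.718
L: √((61.640)² + (-25.344)²) = √(3799.48960 + 642.31834) = 66.647
M: √((14.041)² + (-39.557)²) = √(197.14968 + 1564.75625) = 41.975
N: √((1.330)² + (12.744)²) = √(1.76890 + 162.40954) = 12.813
O: √((-18.052)² + (18.800)²) = √(325.87470 + 353.44000) = 26.064
Sorted: N (12.813) < J (24.400) < O (26.064) < K (38.718) < F (39.640) < …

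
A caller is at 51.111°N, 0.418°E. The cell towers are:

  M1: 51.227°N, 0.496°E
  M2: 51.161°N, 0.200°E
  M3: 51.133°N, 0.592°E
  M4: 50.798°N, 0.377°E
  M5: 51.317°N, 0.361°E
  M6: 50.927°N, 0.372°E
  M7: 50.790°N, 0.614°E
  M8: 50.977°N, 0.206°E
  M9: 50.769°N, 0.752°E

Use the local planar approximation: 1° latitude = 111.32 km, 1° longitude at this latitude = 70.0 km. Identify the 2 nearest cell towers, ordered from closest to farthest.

M3, M1

Distances from 51.111°N, 0.418°E:
M1: √((0.116·111.32)² + (0.078·70.0)²) = √(166.74867 + 29.81160) = 14.020 km
M2: √((0.050·111.32)² + (-0.218·70.0)²) = √(30.98036 + 232.86760) = 16.243 km
M3: √((0.022·111.32)² + (0.174·70.0)²) = √(5.99780 + 148.35240) = 12.424 km
M4: √((-0.313·111.32)² + (-0.041·70.0)²) = √(1214.04580 + 8.23690) = 34.961 km
M5: √((0.206·111.32)² + (-0.057·70.0)²) = √(525.87295 + 15.92010) = 23.276 km
M6: √((-0.184·111.32)² + (-0.046·70.0)²) = √(419.54837 + 10.36840) = 20.734 km
M7: √((-0.321·111.32)² + (0.196·70.0)²) = √(1276.89875 + 188.23840) = 38.277 km
M8: √((-0.134·111.32)² + (-0.212·70.0)²) = √(222.51331 + 220.22560) = 21.041 km
M9: √((-0.342·111.32)² + (0.334·70.0)²) = √(1449.43454 + 546.62440) = 44.677 km
Sorted: M3 (12.424 km) < M1 (14.020 km) < M2 (16.243 km) < M6 (20.734 km) < …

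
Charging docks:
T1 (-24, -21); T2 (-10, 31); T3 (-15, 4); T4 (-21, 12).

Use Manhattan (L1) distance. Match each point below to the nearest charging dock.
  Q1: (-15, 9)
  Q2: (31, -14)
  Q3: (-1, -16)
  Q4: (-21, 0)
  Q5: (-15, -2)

Q1→T3; Q2→T1; Q3→T1; Q4→T3; Q5→T3

Q1 at (-15, 9):
  T1: |-9| + |-30| = 9 + 30 = 39
  T2: |5| + |22| = 5 + 22 = 27
  T3: |0| + |-5| = 0 + 5 = 5
  T4: |-6| + |3| = 6 + 3 = 9
  → nearest: T3 (5)
Q2 at (31, -14):
  T1: |-55| + |-7| = 55 + 7 = 62
  T2: |-41| + |45| = 41 + 45 = 86
  T3: |-46| + |18| = 46 + 18 = 64
  T4: |-52| + |26| = 52 + 26 = 78
  → nearest: T1 (62)
Q3 at (-1, -16):
  T1: |-23| + |-5| = 23 + 5 = 28
  T2: |-9| + |47| = 9 + 47 = 56
  T3: |-14| + |20| = 14 + 20 = 34
  T4: |-20| + |28| = 20 + 28 = 48
  → nearest: T1 (28)
Q4 at (-21, 0):
  T1: |-3| + |-21| = 3 + 21 = 24
  T2: |11| + |31| = 11 + 31 = 42
  T3: |6| + |4| = 6 + 4 = 10
  T4: |0| + |12| = 0 + 12 = 12
  → nearest: T3 (10)
Q5 at (-15, -2):
  T1: |-9| + |-19| = 9 + 19 = 28
  T2: |5| + |33| = 5 + 33 = 38
  T3: |0| + |6| = 0 + 6 = 6
  T4: |-6| + |14| = 6 + 14 = 20
  → nearest: T3 (6)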